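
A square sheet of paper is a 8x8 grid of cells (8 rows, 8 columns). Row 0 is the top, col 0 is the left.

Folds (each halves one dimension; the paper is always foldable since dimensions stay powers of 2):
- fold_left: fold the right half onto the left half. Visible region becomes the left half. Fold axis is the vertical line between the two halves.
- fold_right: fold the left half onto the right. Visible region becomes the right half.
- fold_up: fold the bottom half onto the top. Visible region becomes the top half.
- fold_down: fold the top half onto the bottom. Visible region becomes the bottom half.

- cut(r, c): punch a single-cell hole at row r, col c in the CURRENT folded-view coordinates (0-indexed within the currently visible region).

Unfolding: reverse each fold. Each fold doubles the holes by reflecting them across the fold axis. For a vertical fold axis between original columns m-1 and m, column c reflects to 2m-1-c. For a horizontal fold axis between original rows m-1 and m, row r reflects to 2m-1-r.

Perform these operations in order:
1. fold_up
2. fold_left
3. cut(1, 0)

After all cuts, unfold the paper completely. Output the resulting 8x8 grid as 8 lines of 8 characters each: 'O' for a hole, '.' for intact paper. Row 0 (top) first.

Op 1 fold_up: fold axis h@4; visible region now rows[0,4) x cols[0,8) = 4x8
Op 2 fold_left: fold axis v@4; visible region now rows[0,4) x cols[0,4) = 4x4
Op 3 cut(1, 0): punch at orig (1,0); cuts so far [(1, 0)]; region rows[0,4) x cols[0,4) = 4x4
Unfold 1 (reflect across v@4): 2 holes -> [(1, 0), (1, 7)]
Unfold 2 (reflect across h@4): 4 holes -> [(1, 0), (1, 7), (6, 0), (6, 7)]

Answer: ........
O......O
........
........
........
........
O......O
........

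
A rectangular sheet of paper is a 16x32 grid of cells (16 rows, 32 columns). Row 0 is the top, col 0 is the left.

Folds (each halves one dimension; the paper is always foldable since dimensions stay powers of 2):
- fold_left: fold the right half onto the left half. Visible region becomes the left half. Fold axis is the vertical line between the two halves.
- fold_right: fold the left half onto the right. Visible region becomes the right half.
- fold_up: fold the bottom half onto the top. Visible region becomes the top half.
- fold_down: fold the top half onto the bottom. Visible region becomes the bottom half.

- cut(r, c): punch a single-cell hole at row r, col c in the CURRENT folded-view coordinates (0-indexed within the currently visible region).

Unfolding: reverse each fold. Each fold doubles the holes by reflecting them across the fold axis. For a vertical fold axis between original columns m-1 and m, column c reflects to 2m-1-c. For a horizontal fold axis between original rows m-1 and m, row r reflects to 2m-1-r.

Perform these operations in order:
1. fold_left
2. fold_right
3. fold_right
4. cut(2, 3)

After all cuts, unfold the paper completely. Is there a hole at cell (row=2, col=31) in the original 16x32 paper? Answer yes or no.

Op 1 fold_left: fold axis v@16; visible region now rows[0,16) x cols[0,16) = 16x16
Op 2 fold_right: fold axis v@8; visible region now rows[0,16) x cols[8,16) = 16x8
Op 3 fold_right: fold axis v@12; visible region now rows[0,16) x cols[12,16) = 16x4
Op 4 cut(2, 3): punch at orig (2,15); cuts so far [(2, 15)]; region rows[0,16) x cols[12,16) = 16x4
Unfold 1 (reflect across v@12): 2 holes -> [(2, 8), (2, 15)]
Unfold 2 (reflect across v@8): 4 holes -> [(2, 0), (2, 7), (2, 8), (2, 15)]
Unfold 3 (reflect across v@16): 8 holes -> [(2, 0), (2, 7), (2, 8), (2, 15), (2, 16), (2, 23), (2, 24), (2, 31)]
Holes: [(2, 0), (2, 7), (2, 8), (2, 15), (2, 16), (2, 23), (2, 24), (2, 31)]

Answer: yes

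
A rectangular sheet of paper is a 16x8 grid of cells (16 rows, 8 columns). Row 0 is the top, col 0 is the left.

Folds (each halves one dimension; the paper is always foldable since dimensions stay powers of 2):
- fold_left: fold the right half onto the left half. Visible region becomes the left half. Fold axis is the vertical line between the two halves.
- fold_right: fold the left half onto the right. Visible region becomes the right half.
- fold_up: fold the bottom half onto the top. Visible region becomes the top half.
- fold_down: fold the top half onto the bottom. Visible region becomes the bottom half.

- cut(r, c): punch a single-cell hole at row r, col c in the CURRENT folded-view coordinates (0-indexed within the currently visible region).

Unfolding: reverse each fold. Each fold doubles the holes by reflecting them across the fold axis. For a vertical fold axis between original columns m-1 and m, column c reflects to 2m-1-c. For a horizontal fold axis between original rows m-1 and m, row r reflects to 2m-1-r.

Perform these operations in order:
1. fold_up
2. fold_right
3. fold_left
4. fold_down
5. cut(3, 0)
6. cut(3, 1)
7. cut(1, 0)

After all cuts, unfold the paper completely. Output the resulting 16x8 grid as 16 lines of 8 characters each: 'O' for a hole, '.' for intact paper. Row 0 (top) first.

Op 1 fold_up: fold axis h@8; visible region now rows[0,8) x cols[0,8) = 8x8
Op 2 fold_right: fold axis v@4; visible region now rows[0,8) x cols[4,8) = 8x4
Op 3 fold_left: fold axis v@6; visible region now rows[0,8) x cols[4,6) = 8x2
Op 4 fold_down: fold axis h@4; visible region now rows[4,8) x cols[4,6) = 4x2
Op 5 cut(3, 0): punch at orig (7,4); cuts so far [(7, 4)]; region rows[4,8) x cols[4,6) = 4x2
Op 6 cut(3, 1): punch at orig (7,5); cuts so far [(7, 4), (7, 5)]; region rows[4,8) x cols[4,6) = 4x2
Op 7 cut(1, 0): punch at orig (5,4); cuts so far [(5, 4), (7, 4), (7, 5)]; region rows[4,8) x cols[4,6) = 4x2
Unfold 1 (reflect across h@4): 6 holes -> [(0, 4), (0, 5), (2, 4), (5, 4), (7, 4), (7, 5)]
Unfold 2 (reflect across v@6): 12 holes -> [(0, 4), (0, 5), (0, 6), (0, 7), (2, 4), (2, 7), (5, 4), (5, 7), (7, 4), (7, 5), (7, 6), (7, 7)]
Unfold 3 (reflect across v@4): 24 holes -> [(0, 0), (0, 1), (0, 2), (0, 3), (0, 4), (0, 5), (0, 6), (0, 7), (2, 0), (2, 3), (2, 4), (2, 7), (5, 0), (5, 3), (5, 4), (5, 7), (7, 0), (7, 1), (7, 2), (7, 3), (7, 4), (7, 5), (7, 6), (7, 7)]
Unfold 4 (reflect across h@8): 48 holes -> [(0, 0), (0, 1), (0, 2), (0, 3), (0, 4), (0, 5), (0, 6), (0, 7), (2, 0), (2, 3), (2, 4), (2, 7), (5, 0), (5, 3), (5, 4), (5, 7), (7, 0), (7, 1), (7, 2), (7, 3), (7, 4), (7, 5), (7, 6), (7, 7), (8, 0), (8, 1), (8, 2), (8, 3), (8, 4), (8, 5), (8, 6), (8, 7), (10, 0), (10, 3), (10, 4), (10, 7), (13, 0), (13, 3), (13, 4), (13, 7), (15, 0), (15, 1), (15, 2), (15, 3), (15, 4), (15, 5), (15, 6), (15, 7)]

Answer: OOOOOOOO
........
O..OO..O
........
........
O..OO..O
........
OOOOOOOO
OOOOOOOO
........
O..OO..O
........
........
O..OO..O
........
OOOOOOOO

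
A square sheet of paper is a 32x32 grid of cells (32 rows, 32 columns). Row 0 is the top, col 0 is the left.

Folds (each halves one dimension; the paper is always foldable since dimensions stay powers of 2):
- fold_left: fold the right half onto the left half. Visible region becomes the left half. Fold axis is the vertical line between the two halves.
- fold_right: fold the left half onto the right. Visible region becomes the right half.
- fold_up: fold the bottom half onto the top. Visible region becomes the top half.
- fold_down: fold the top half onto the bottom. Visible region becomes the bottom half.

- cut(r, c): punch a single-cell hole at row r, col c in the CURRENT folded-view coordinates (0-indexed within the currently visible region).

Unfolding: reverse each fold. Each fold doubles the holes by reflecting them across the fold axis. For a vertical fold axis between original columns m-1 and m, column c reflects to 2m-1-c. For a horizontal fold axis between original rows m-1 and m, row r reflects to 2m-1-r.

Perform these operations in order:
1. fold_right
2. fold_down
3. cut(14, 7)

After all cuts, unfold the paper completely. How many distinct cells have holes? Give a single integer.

Answer: 4

Derivation:
Op 1 fold_right: fold axis v@16; visible region now rows[0,32) x cols[16,32) = 32x16
Op 2 fold_down: fold axis h@16; visible region now rows[16,32) x cols[16,32) = 16x16
Op 3 cut(14, 7): punch at orig (30,23); cuts so far [(30, 23)]; region rows[16,32) x cols[16,32) = 16x16
Unfold 1 (reflect across h@16): 2 holes -> [(1, 23), (30, 23)]
Unfold 2 (reflect across v@16): 4 holes -> [(1, 8), (1, 23), (30, 8), (30, 23)]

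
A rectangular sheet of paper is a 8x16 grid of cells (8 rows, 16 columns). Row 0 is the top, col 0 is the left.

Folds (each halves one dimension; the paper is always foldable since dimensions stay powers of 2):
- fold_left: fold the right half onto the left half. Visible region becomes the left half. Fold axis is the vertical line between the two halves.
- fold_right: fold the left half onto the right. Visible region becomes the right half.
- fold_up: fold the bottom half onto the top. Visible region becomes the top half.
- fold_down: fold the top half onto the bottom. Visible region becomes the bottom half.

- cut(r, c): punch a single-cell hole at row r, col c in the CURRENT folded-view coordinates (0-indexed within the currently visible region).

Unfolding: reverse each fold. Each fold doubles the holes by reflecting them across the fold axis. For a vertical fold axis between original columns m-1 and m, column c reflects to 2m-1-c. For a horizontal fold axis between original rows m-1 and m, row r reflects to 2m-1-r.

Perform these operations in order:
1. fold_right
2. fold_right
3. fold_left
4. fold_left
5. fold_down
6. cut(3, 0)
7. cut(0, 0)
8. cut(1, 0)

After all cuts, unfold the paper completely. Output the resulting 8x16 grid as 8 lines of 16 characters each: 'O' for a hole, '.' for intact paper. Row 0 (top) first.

Answer: OOOOOOOOOOOOOOOO
................
OOOOOOOOOOOOOOOO
OOOOOOOOOOOOOOOO
OOOOOOOOOOOOOOOO
OOOOOOOOOOOOOOOO
................
OOOOOOOOOOOOOOOO

Derivation:
Op 1 fold_right: fold axis v@8; visible region now rows[0,8) x cols[8,16) = 8x8
Op 2 fold_right: fold axis v@12; visible region now rows[0,8) x cols[12,16) = 8x4
Op 3 fold_left: fold axis v@14; visible region now rows[0,8) x cols[12,14) = 8x2
Op 4 fold_left: fold axis v@13; visible region now rows[0,8) x cols[12,13) = 8x1
Op 5 fold_down: fold axis h@4; visible region now rows[4,8) x cols[12,13) = 4x1
Op 6 cut(3, 0): punch at orig (7,12); cuts so far [(7, 12)]; region rows[4,8) x cols[12,13) = 4x1
Op 7 cut(0, 0): punch at orig (4,12); cuts so far [(4, 12), (7, 12)]; region rows[4,8) x cols[12,13) = 4x1
Op 8 cut(1, 0): punch at orig (5,12); cuts so far [(4, 12), (5, 12), (7, 12)]; region rows[4,8) x cols[12,13) = 4x1
Unfold 1 (reflect across h@4): 6 holes -> [(0, 12), (2, 12), (3, 12), (4, 12), (5, 12), (7, 12)]
Unfold 2 (reflect across v@13): 12 holes -> [(0, 12), (0, 13), (2, 12), (2, 13), (3, 12), (3, 13), (4, 12), (4, 13), (5, 12), (5, 13), (7, 12), (7, 13)]
Unfold 3 (reflect across v@14): 24 holes -> [(0, 12), (0, 13), (0, 14), (0, 15), (2, 12), (2, 13), (2, 14), (2, 15), (3, 12), (3, 13), (3, 14), (3, 15), (4, 12), (4, 13), (4, 14), (4, 15), (5, 12), (5, 13), (5, 14), (5, 15), (7, 12), (7, 13), (7, 14), (7, 15)]
Unfold 4 (reflect across v@12): 48 holes -> [(0, 8), (0, 9), (0, 10), (0, 11), (0, 12), (0, 13), (0, 14), (0, 15), (2, 8), (2, 9), (2, 10), (2, 11), (2, 12), (2, 13), (2, 14), (2, 15), (3, 8), (3, 9), (3, 10), (3, 11), (3, 12), (3, 13), (3, 14), (3, 15), (4, 8), (4, 9), (4, 10), (4, 11), (4, 12), (4, 13), (4, 14), (4, 15), (5, 8), (5, 9), (5, 10), (5, 11), (5, 12), (5, 13), (5, 14), (5, 15), (7, 8), (7, 9), (7, 10), (7, 11), (7, 12), (7, 13), (7, 14), (7, 15)]
Unfold 5 (reflect across v@8): 96 holes -> [(0, 0), (0, 1), (0, 2), (0, 3), (0, 4), (0, 5), (0, 6), (0, 7), (0, 8), (0, 9), (0, 10), (0, 11), (0, 12), (0, 13), (0, 14), (0, 15), (2, 0), (2, 1), (2, 2), (2, 3), (2, 4), (2, 5), (2, 6), (2, 7), (2, 8), (2, 9), (2, 10), (2, 11), (2, 12), (2, 13), (2, 14), (2, 15), (3, 0), (3, 1), (3, 2), (3, 3), (3, 4), (3, 5), (3, 6), (3, 7), (3, 8), (3, 9), (3, 10), (3, 11), (3, 12), (3, 13), (3, 14), (3, 15), (4, 0), (4, 1), (4, 2), (4, 3), (4, 4), (4, 5), (4, 6), (4, 7), (4, 8), (4, 9), (4, 10), (4, 11), (4, 12), (4, 13), (4, 14), (4, 15), (5, 0), (5, 1), (5, 2), (5, 3), (5, 4), (5, 5), (5, 6), (5, 7), (5, 8), (5, 9), (5, 10), (5, 11), (5, 12), (5, 13), (5, 14), (5, 15), (7, 0), (7, 1), (7, 2), (7, 3), (7, 4), (7, 5), (7, 6), (7, 7), (7, 8), (7, 9), (7, 10), (7, 11), (7, 12), (7, 13), (7, 14), (7, 15)]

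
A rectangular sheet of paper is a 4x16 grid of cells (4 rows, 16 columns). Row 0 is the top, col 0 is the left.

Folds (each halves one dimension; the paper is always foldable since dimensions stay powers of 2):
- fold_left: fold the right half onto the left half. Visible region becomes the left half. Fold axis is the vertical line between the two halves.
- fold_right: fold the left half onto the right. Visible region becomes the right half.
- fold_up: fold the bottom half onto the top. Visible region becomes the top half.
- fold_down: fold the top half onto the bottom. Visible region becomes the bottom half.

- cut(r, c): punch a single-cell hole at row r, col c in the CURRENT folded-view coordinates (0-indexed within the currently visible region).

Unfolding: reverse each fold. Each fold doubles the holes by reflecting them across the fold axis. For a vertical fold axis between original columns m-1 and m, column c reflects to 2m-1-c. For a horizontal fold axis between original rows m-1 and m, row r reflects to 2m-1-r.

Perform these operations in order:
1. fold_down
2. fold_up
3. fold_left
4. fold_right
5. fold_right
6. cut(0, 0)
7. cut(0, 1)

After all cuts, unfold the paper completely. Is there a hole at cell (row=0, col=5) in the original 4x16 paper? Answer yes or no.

Answer: yes

Derivation:
Op 1 fold_down: fold axis h@2; visible region now rows[2,4) x cols[0,16) = 2x16
Op 2 fold_up: fold axis h@3; visible region now rows[2,3) x cols[0,16) = 1x16
Op 3 fold_left: fold axis v@8; visible region now rows[2,3) x cols[0,8) = 1x8
Op 4 fold_right: fold axis v@4; visible region now rows[2,3) x cols[4,8) = 1x4
Op 5 fold_right: fold axis v@6; visible region now rows[2,3) x cols[6,8) = 1x2
Op 6 cut(0, 0): punch at orig (2,6); cuts so far [(2, 6)]; region rows[2,3) x cols[6,8) = 1x2
Op 7 cut(0, 1): punch at orig (2,7); cuts so far [(2, 6), (2, 7)]; region rows[2,3) x cols[6,8) = 1x2
Unfold 1 (reflect across v@6): 4 holes -> [(2, 4), (2, 5), (2, 6), (2, 7)]
Unfold 2 (reflect across v@4): 8 holes -> [(2, 0), (2, 1), (2, 2), (2, 3), (2, 4), (2, 5), (2, 6), (2, 7)]
Unfold 3 (reflect across v@8): 16 holes -> [(2, 0), (2, 1), (2, 2), (2, 3), (2, 4), (2, 5), (2, 6), (2, 7), (2, 8), (2, 9), (2, 10), (2, 11), (2, 12), (2, 13), (2, 14), (2, 15)]
Unfold 4 (reflect across h@3): 32 holes -> [(2, 0), (2, 1), (2, 2), (2, 3), (2, 4), (2, 5), (2, 6), (2, 7), (2, 8), (2, 9), (2, 10), (2, 11), (2, 12), (2, 13), (2, 14), (2, 15), (3, 0), (3, 1), (3, 2), (3, 3), (3, 4), (3, 5), (3, 6), (3, 7), (3, 8), (3, 9), (3, 10), (3, 11), (3, 12), (3, 13), (3, 14), (3, 15)]
Unfold 5 (reflect across h@2): 64 holes -> [(0, 0), (0, 1), (0, 2), (0, 3), (0, 4), (0, 5), (0, 6), (0, 7), (0, 8), (0, 9), (0, 10), (0, 11), (0, 12), (0, 13), (0, 14), (0, 15), (1, 0), (1, 1), (1, 2), (1, 3), (1, 4), (1, 5), (1, 6), (1, 7), (1, 8), (1, 9), (1, 10), (1, 11), (1, 12), (1, 13), (1, 14), (1, 15), (2, 0), (2, 1), (2, 2), (2, 3), (2, 4), (2, 5), (2, 6), (2, 7), (2, 8), (2, 9), (2, 10), (2, 11), (2, 12), (2, 13), (2, 14), (2, 15), (3, 0), (3, 1), (3, 2), (3, 3), (3, 4), (3, 5), (3, 6), (3, 7), (3, 8), (3, 9), (3, 10), (3, 11), (3, 12), (3, 13), (3, 14), (3, 15)]
Holes: [(0, 0), (0, 1), (0, 2), (0, 3), (0, 4), (0, 5), (0, 6), (0, 7), (0, 8), (0, 9), (0, 10), (0, 11), (0, 12), (0, 13), (0, 14), (0, 15), (1, 0), (1, 1), (1, 2), (1, 3), (1, 4), (1, 5), (1, 6), (1, 7), (1, 8), (1, 9), (1, 10), (1, 11), (1, 12), (1, 13), (1, 14), (1, 15), (2, 0), (2, 1), (2, 2), (2, 3), (2, 4), (2, 5), (2, 6), (2, 7), (2, 8), (2, 9), (2, 10), (2, 11), (2, 12), (2, 13), (2, 14), (2, 15), (3, 0), (3, 1), (3, 2), (3, 3), (3, 4), (3, 5), (3, 6), (3, 7), (3, 8), (3, 9), (3, 10), (3, 11), (3, 12), (3, 13), (3, 14), (3, 15)]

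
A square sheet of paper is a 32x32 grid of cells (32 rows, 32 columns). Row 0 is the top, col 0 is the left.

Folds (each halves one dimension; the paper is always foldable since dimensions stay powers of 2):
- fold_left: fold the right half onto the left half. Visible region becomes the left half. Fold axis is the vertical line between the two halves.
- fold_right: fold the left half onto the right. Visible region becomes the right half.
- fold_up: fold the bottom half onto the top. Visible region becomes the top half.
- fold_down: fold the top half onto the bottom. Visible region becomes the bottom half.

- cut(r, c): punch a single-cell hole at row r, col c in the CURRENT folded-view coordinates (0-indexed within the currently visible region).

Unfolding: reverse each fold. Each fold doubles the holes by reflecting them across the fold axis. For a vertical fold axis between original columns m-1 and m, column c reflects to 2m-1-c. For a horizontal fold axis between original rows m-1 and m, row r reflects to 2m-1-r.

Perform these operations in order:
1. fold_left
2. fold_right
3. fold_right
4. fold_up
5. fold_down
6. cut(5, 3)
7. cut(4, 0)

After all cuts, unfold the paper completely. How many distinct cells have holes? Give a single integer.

Op 1 fold_left: fold axis v@16; visible region now rows[0,32) x cols[0,16) = 32x16
Op 2 fold_right: fold axis v@8; visible region now rows[0,32) x cols[8,16) = 32x8
Op 3 fold_right: fold axis v@12; visible region now rows[0,32) x cols[12,16) = 32x4
Op 4 fold_up: fold axis h@16; visible region now rows[0,16) x cols[12,16) = 16x4
Op 5 fold_down: fold axis h@8; visible region now rows[8,16) x cols[12,16) = 8x4
Op 6 cut(5, 3): punch at orig (13,15); cuts so far [(13, 15)]; region rows[8,16) x cols[12,16) = 8x4
Op 7 cut(4, 0): punch at orig (12,12); cuts so far [(12, 12), (13, 15)]; region rows[8,16) x cols[12,16) = 8x4
Unfold 1 (reflect across h@8): 4 holes -> [(2, 15), (3, 12), (12, 12), (13, 15)]
Unfold 2 (reflect across h@16): 8 holes -> [(2, 15), (3, 12), (12, 12), (13, 15), (18, 15), (19, 12), (28, 12), (29, 15)]
Unfold 3 (reflect across v@12): 16 holes -> [(2, 8), (2, 15), (3, 11), (3, 12), (12, 11), (12, 12), (13, 8), (13, 15), (18, 8), (18, 15), (19, 11), (19, 12), (28, 11), (28, 12), (29, 8), (29, 15)]
Unfold 4 (reflect across v@8): 32 holes -> [(2, 0), (2, 7), (2, 8), (2, 15), (3, 3), (3, 4), (3, 11), (3, 12), (12, 3), (12, 4), (12, 11), (12, 12), (13, 0), (13, 7), (13, 8), (13, 15), (18, 0), (18, 7), (18, 8), (18, 15), (19, 3), (19, 4), (19, 11), (19, 12), (28, 3), (28, 4), (28, 11), (28, 12), (29, 0), (29, 7), (29, 8), (29, 15)]
Unfold 5 (reflect across v@16): 64 holes -> [(2, 0), (2, 7), (2, 8), (2, 15), (2, 16), (2, 23), (2, 24), (2, 31), (3, 3), (3, 4), (3, 11), (3, 12), (3, 19), (3, 20), (3, 27), (3, 28), (12, 3), (12, 4), (12, 11), (12, 12), (12, 19), (12, 20), (12, 27), (12, 28), (13, 0), (13, 7), (13, 8), (13, 15), (13, 16), (13, 23), (13, 24), (13, 31), (18, 0), (18, 7), (18, 8), (18, 15), (18, 16), (18, 23), (18, 24), (18, 31), (19, 3), (19, 4), (19, 11), (19, 12), (19, 19), (19, 20), (19, 27), (19, 28), (28, 3), (28, 4), (28, 11), (28, 12), (28, 19), (28, 20), (28, 27), (28, 28), (29, 0), (29, 7), (29, 8), (29, 15), (29, 16), (29, 23), (29, 24), (29, 31)]

Answer: 64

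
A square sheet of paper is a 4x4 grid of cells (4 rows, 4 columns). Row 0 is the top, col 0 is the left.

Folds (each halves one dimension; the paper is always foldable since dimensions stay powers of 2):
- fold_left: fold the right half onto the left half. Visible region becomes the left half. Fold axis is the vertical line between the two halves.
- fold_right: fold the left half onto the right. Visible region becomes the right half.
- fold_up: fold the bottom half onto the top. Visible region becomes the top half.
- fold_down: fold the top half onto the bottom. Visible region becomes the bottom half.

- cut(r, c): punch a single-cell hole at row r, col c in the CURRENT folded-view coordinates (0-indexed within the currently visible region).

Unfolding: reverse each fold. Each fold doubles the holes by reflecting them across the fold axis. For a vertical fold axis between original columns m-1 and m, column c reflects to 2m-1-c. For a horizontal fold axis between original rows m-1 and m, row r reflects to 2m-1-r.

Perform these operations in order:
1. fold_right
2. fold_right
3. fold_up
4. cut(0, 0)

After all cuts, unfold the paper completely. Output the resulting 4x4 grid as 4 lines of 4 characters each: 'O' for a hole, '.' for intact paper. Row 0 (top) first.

Answer: OOOO
....
....
OOOO

Derivation:
Op 1 fold_right: fold axis v@2; visible region now rows[0,4) x cols[2,4) = 4x2
Op 2 fold_right: fold axis v@3; visible region now rows[0,4) x cols[3,4) = 4x1
Op 3 fold_up: fold axis h@2; visible region now rows[0,2) x cols[3,4) = 2x1
Op 4 cut(0, 0): punch at orig (0,3); cuts so far [(0, 3)]; region rows[0,2) x cols[3,4) = 2x1
Unfold 1 (reflect across h@2): 2 holes -> [(0, 3), (3, 3)]
Unfold 2 (reflect across v@3): 4 holes -> [(0, 2), (0, 3), (3, 2), (3, 3)]
Unfold 3 (reflect across v@2): 8 holes -> [(0, 0), (0, 1), (0, 2), (0, 3), (3, 0), (3, 1), (3, 2), (3, 3)]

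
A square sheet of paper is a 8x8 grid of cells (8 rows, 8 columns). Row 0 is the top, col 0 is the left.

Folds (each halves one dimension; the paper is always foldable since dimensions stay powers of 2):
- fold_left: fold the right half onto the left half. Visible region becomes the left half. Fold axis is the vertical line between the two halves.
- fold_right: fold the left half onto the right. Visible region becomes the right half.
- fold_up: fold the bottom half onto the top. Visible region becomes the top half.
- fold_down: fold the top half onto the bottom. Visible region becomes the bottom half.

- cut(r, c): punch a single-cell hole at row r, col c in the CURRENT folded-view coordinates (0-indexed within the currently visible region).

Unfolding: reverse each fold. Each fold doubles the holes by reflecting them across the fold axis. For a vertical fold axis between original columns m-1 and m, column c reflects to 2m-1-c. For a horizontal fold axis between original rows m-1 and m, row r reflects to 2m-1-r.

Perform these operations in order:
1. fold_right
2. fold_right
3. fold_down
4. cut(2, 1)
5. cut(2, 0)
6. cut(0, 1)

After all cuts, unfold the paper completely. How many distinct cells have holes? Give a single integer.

Answer: 24

Derivation:
Op 1 fold_right: fold axis v@4; visible region now rows[0,8) x cols[4,8) = 8x4
Op 2 fold_right: fold axis v@6; visible region now rows[0,8) x cols[6,8) = 8x2
Op 3 fold_down: fold axis h@4; visible region now rows[4,8) x cols[6,8) = 4x2
Op 4 cut(2, 1): punch at orig (6,7); cuts so far [(6, 7)]; region rows[4,8) x cols[6,8) = 4x2
Op 5 cut(2, 0): punch at orig (6,6); cuts so far [(6, 6), (6, 7)]; region rows[4,8) x cols[6,8) = 4x2
Op 6 cut(0, 1): punch at orig (4,7); cuts so far [(4, 7), (6, 6), (6, 7)]; region rows[4,8) x cols[6,8) = 4x2
Unfold 1 (reflect across h@4): 6 holes -> [(1, 6), (1, 7), (3, 7), (4, 7), (6, 6), (6, 7)]
Unfold 2 (reflect across v@6): 12 holes -> [(1, 4), (1, 5), (1, 6), (1, 7), (3, 4), (3, 7), (4, 4), (4, 7), (6, 4), (6, 5), (6, 6), (6, 7)]
Unfold 3 (reflect across v@4): 24 holes -> [(1, 0), (1, 1), (1, 2), (1, 3), (1, 4), (1, 5), (1, 6), (1, 7), (3, 0), (3, 3), (3, 4), (3, 7), (4, 0), (4, 3), (4, 4), (4, 7), (6, 0), (6, 1), (6, 2), (6, 3), (6, 4), (6, 5), (6, 6), (6, 7)]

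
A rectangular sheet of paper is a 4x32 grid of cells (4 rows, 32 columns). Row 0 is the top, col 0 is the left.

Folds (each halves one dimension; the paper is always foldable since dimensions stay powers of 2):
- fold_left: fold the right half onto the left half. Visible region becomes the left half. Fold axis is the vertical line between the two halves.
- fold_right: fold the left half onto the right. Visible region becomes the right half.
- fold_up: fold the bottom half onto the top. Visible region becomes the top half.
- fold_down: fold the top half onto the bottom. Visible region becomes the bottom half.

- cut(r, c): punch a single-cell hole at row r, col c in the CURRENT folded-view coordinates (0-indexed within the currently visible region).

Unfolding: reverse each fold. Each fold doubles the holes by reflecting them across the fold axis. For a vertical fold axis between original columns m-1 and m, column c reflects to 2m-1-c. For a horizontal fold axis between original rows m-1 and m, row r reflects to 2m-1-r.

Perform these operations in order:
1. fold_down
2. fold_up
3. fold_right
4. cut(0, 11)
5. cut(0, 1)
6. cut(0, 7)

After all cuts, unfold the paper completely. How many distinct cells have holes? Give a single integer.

Op 1 fold_down: fold axis h@2; visible region now rows[2,4) x cols[0,32) = 2x32
Op 2 fold_up: fold axis h@3; visible region now rows[2,3) x cols[0,32) = 1x32
Op 3 fold_right: fold axis v@16; visible region now rows[2,3) x cols[16,32) = 1x16
Op 4 cut(0, 11): punch at orig (2,27); cuts so far [(2, 27)]; region rows[2,3) x cols[16,32) = 1x16
Op 5 cut(0, 1): punch at orig (2,17); cuts so far [(2, 17), (2, 27)]; region rows[2,3) x cols[16,32) = 1x16
Op 6 cut(0, 7): punch at orig (2,23); cuts so far [(2, 17), (2, 23), (2, 27)]; region rows[2,3) x cols[16,32) = 1x16
Unfold 1 (reflect across v@16): 6 holes -> [(2, 4), (2, 8), (2, 14), (2, 17), (2, 23), (2, 27)]
Unfold 2 (reflect across h@3): 12 holes -> [(2, 4), (2, 8), (2, 14), (2, 17), (2, 23), (2, 27), (3, 4), (3, 8), (3, 14), (3, 17), (3, 23), (3, 27)]
Unfold 3 (reflect across h@2): 24 holes -> [(0, 4), (0, 8), (0, 14), (0, 17), (0, 23), (0, 27), (1, 4), (1, 8), (1, 14), (1, 17), (1, 23), (1, 27), (2, 4), (2, 8), (2, 14), (2, 17), (2, 23), (2, 27), (3, 4), (3, 8), (3, 14), (3, 17), (3, 23), (3, 27)]

Answer: 24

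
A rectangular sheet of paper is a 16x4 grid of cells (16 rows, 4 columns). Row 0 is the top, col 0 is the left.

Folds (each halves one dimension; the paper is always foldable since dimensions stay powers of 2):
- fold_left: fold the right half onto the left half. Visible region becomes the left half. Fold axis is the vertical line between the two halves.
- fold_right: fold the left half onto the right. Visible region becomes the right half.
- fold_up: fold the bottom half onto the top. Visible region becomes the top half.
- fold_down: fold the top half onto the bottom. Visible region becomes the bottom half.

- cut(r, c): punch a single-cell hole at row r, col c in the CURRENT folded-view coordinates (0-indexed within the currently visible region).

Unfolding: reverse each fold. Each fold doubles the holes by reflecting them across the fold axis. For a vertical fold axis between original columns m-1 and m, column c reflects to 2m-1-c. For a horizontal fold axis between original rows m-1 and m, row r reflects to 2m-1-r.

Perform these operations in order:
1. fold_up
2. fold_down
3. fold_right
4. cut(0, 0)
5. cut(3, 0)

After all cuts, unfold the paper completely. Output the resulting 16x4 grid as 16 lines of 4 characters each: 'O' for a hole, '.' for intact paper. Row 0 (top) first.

Answer: .OO.
....
....
.OO.
.OO.
....
....
.OO.
.OO.
....
....
.OO.
.OO.
....
....
.OO.

Derivation:
Op 1 fold_up: fold axis h@8; visible region now rows[0,8) x cols[0,4) = 8x4
Op 2 fold_down: fold axis h@4; visible region now rows[4,8) x cols[0,4) = 4x4
Op 3 fold_right: fold axis v@2; visible region now rows[4,8) x cols[2,4) = 4x2
Op 4 cut(0, 0): punch at orig (4,2); cuts so far [(4, 2)]; region rows[4,8) x cols[2,4) = 4x2
Op 5 cut(3, 0): punch at orig (7,2); cuts so far [(4, 2), (7, 2)]; region rows[4,8) x cols[2,4) = 4x2
Unfold 1 (reflect across v@2): 4 holes -> [(4, 1), (4, 2), (7, 1), (7, 2)]
Unfold 2 (reflect across h@4): 8 holes -> [(0, 1), (0, 2), (3, 1), (3, 2), (4, 1), (4, 2), (7, 1), (7, 2)]
Unfold 3 (reflect across h@8): 16 holes -> [(0, 1), (0, 2), (3, 1), (3, 2), (4, 1), (4, 2), (7, 1), (7, 2), (8, 1), (8, 2), (11, 1), (11, 2), (12, 1), (12, 2), (15, 1), (15, 2)]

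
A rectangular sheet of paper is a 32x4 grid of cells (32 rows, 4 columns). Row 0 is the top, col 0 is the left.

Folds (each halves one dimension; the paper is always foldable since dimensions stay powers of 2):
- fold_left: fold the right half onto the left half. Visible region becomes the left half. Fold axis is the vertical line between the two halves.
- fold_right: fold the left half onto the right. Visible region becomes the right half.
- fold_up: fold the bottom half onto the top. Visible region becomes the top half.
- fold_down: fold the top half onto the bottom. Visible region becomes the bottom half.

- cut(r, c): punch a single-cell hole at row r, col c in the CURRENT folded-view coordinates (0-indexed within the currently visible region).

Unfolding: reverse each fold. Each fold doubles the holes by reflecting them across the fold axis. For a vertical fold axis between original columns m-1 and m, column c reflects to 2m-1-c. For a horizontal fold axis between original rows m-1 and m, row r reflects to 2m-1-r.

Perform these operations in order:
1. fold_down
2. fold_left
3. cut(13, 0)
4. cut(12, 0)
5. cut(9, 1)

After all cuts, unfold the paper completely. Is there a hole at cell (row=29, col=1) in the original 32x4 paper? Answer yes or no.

Op 1 fold_down: fold axis h@16; visible region now rows[16,32) x cols[0,4) = 16x4
Op 2 fold_left: fold axis v@2; visible region now rows[16,32) x cols[0,2) = 16x2
Op 3 cut(13, 0): punch at orig (29,0); cuts so far [(29, 0)]; region rows[16,32) x cols[0,2) = 16x2
Op 4 cut(12, 0): punch at orig (28,0); cuts so far [(28, 0), (29, 0)]; region rows[16,32) x cols[0,2) = 16x2
Op 5 cut(9, 1): punch at orig (25,1); cuts so far [(25, 1), (28, 0), (29, 0)]; region rows[16,32) x cols[0,2) = 16x2
Unfold 1 (reflect across v@2): 6 holes -> [(25, 1), (25, 2), (28, 0), (28, 3), (29, 0), (29, 3)]
Unfold 2 (reflect across h@16): 12 holes -> [(2, 0), (2, 3), (3, 0), (3, 3), (6, 1), (6, 2), (25, 1), (25, 2), (28, 0), (28, 3), (29, 0), (29, 3)]
Holes: [(2, 0), (2, 3), (3, 0), (3, 3), (6, 1), (6, 2), (25, 1), (25, 2), (28, 0), (28, 3), (29, 0), (29, 3)]

Answer: no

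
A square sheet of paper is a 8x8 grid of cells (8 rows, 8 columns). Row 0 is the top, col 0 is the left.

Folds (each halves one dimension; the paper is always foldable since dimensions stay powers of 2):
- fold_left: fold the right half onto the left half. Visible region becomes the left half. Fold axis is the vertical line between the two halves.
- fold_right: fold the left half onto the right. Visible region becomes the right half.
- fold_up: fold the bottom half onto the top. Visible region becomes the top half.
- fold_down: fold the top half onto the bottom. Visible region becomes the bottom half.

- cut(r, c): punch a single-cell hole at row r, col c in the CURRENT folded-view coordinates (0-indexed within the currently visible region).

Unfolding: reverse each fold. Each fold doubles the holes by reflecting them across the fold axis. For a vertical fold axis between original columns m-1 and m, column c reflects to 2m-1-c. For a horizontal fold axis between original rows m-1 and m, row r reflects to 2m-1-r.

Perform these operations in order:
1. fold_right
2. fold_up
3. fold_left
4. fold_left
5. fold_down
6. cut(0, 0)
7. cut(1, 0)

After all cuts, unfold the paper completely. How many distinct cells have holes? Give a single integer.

Answer: 64

Derivation:
Op 1 fold_right: fold axis v@4; visible region now rows[0,8) x cols[4,8) = 8x4
Op 2 fold_up: fold axis h@4; visible region now rows[0,4) x cols[4,8) = 4x4
Op 3 fold_left: fold axis v@6; visible region now rows[0,4) x cols[4,6) = 4x2
Op 4 fold_left: fold axis v@5; visible region now rows[0,4) x cols[4,5) = 4x1
Op 5 fold_down: fold axis h@2; visible region now rows[2,4) x cols[4,5) = 2x1
Op 6 cut(0, 0): punch at orig (2,4); cuts so far [(2, 4)]; region rows[2,4) x cols[4,5) = 2x1
Op 7 cut(1, 0): punch at orig (3,4); cuts so far [(2, 4), (3, 4)]; region rows[2,4) x cols[4,5) = 2x1
Unfold 1 (reflect across h@2): 4 holes -> [(0, 4), (1, 4), (2, 4), (3, 4)]
Unfold 2 (reflect across v@5): 8 holes -> [(0, 4), (0, 5), (1, 4), (1, 5), (2, 4), (2, 5), (3, 4), (3, 5)]
Unfold 3 (reflect across v@6): 16 holes -> [(0, 4), (0, 5), (0, 6), (0, 7), (1, 4), (1, 5), (1, 6), (1, 7), (2, 4), (2, 5), (2, 6), (2, 7), (3, 4), (3, 5), (3, 6), (3, 7)]
Unfold 4 (reflect across h@4): 32 holes -> [(0, 4), (0, 5), (0, 6), (0, 7), (1, 4), (1, 5), (1, 6), (1, 7), (2, 4), (2, 5), (2, 6), (2, 7), (3, 4), (3, 5), (3, 6), (3, 7), (4, 4), (4, 5), (4, 6), (4, 7), (5, 4), (5, 5), (5, 6), (5, 7), (6, 4), (6, 5), (6, 6), (6, 7), (7, 4), (7, 5), (7, 6), (7, 7)]
Unfold 5 (reflect across v@4): 64 holes -> [(0, 0), (0, 1), (0, 2), (0, 3), (0, 4), (0, 5), (0, 6), (0, 7), (1, 0), (1, 1), (1, 2), (1, 3), (1, 4), (1, 5), (1, 6), (1, 7), (2, 0), (2, 1), (2, 2), (2, 3), (2, 4), (2, 5), (2, 6), (2, 7), (3, 0), (3, 1), (3, 2), (3, 3), (3, 4), (3, 5), (3, 6), (3, 7), (4, 0), (4, 1), (4, 2), (4, 3), (4, 4), (4, 5), (4, 6), (4, 7), (5, 0), (5, 1), (5, 2), (5, 3), (5, 4), (5, 5), (5, 6), (5, 7), (6, 0), (6, 1), (6, 2), (6, 3), (6, 4), (6, 5), (6, 6), (6, 7), (7, 0), (7, 1), (7, 2), (7, 3), (7, 4), (7, 5), (7, 6), (7, 7)]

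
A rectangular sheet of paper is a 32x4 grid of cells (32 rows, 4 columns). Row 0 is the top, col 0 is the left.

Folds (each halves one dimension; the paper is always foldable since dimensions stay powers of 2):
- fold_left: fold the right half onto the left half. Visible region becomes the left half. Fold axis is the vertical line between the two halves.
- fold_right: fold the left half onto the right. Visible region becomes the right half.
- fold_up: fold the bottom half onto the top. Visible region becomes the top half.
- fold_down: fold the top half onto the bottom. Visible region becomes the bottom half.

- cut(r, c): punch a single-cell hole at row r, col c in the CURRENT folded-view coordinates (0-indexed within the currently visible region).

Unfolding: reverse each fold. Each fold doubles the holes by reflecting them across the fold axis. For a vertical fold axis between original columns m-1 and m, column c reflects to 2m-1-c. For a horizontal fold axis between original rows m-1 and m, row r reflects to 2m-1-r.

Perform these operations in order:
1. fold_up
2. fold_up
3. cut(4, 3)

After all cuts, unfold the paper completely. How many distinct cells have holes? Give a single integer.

Answer: 4

Derivation:
Op 1 fold_up: fold axis h@16; visible region now rows[0,16) x cols[0,4) = 16x4
Op 2 fold_up: fold axis h@8; visible region now rows[0,8) x cols[0,4) = 8x4
Op 3 cut(4, 3): punch at orig (4,3); cuts so far [(4, 3)]; region rows[0,8) x cols[0,4) = 8x4
Unfold 1 (reflect across h@8): 2 holes -> [(4, 3), (11, 3)]
Unfold 2 (reflect across h@16): 4 holes -> [(4, 3), (11, 3), (20, 3), (27, 3)]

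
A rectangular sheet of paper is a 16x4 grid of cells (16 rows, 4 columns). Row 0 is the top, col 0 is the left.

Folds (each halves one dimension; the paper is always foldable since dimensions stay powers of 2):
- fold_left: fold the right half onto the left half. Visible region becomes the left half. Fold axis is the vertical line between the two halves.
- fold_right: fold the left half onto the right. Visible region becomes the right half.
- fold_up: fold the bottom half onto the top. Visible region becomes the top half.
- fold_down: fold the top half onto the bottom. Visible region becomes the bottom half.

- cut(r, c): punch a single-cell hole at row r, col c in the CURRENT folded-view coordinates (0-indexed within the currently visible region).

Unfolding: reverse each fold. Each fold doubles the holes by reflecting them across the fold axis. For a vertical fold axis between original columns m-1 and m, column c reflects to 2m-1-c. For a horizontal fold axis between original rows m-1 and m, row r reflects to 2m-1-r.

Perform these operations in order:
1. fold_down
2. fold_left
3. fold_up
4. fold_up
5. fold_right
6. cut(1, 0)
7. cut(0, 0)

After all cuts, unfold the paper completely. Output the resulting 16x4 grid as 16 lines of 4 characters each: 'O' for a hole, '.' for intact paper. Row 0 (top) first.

Op 1 fold_down: fold axis h@8; visible region now rows[8,16) x cols[0,4) = 8x4
Op 2 fold_left: fold axis v@2; visible region now rows[8,16) x cols[0,2) = 8x2
Op 3 fold_up: fold axis h@12; visible region now rows[8,12) x cols[0,2) = 4x2
Op 4 fold_up: fold axis h@10; visible region now rows[8,10) x cols[0,2) = 2x2
Op 5 fold_right: fold axis v@1; visible region now rows[8,10) x cols[1,2) = 2x1
Op 6 cut(1, 0): punch at orig (9,1); cuts so far [(9, 1)]; region rows[8,10) x cols[1,2) = 2x1
Op 7 cut(0, 0): punch at orig (8,1); cuts so far [(8, 1), (9, 1)]; region rows[8,10) x cols[1,2) = 2x1
Unfold 1 (reflect across v@1): 4 holes -> [(8, 0), (8, 1), (9, 0), (9, 1)]
Unfold 2 (reflect across h@10): 8 holes -> [(8, 0), (8, 1), (9, 0), (9, 1), (10, 0), (10, 1), (11, 0), (11, 1)]
Unfold 3 (reflect across h@12): 16 holes -> [(8, 0), (8, 1), (9, 0), (9, 1), (10, 0), (10, 1), (11, 0), (11, 1), (12, 0), (12, 1), (13, 0), (13, 1), (14, 0), (14, 1), (15, 0), (15, 1)]
Unfold 4 (reflect across v@2): 32 holes -> [(8, 0), (8, 1), (8, 2), (8, 3), (9, 0), (9, 1), (9, 2), (9, 3), (10, 0), (10, 1), (10, 2), (10, 3), (11, 0), (11, 1), (11, 2), (11, 3), (12, 0), (12, 1), (12, 2), (12, 3), (13, 0), (13, 1), (13, 2), (13, 3), (14, 0), (14, 1), (14, 2), (14, 3), (15, 0), (15, 1), (15, 2), (15, 3)]
Unfold 5 (reflect across h@8): 64 holes -> [(0, 0), (0, 1), (0, 2), (0, 3), (1, 0), (1, 1), (1, 2), (1, 3), (2, 0), (2, 1), (2, 2), (2, 3), (3, 0), (3, 1), (3, 2), (3, 3), (4, 0), (4, 1), (4, 2), (4, 3), (5, 0), (5, 1), (5, 2), (5, 3), (6, 0), (6, 1), (6, 2), (6, 3), (7, 0), (7, 1), (7, 2), (7, 3), (8, 0), (8, 1), (8, 2), (8, 3), (9, 0), (9, 1), (9, 2), (9, 3), (10, 0), (10, 1), (10, 2), (10, 3), (11, 0), (11, 1), (11, 2), (11, 3), (12, 0), (12, 1), (12, 2), (12, 3), (13, 0), (13, 1), (13, 2), (13, 3), (14, 0), (14, 1), (14, 2), (14, 3), (15, 0), (15, 1), (15, 2), (15, 3)]

Answer: OOOO
OOOO
OOOO
OOOO
OOOO
OOOO
OOOO
OOOO
OOOO
OOOO
OOOO
OOOO
OOOO
OOOO
OOOO
OOOO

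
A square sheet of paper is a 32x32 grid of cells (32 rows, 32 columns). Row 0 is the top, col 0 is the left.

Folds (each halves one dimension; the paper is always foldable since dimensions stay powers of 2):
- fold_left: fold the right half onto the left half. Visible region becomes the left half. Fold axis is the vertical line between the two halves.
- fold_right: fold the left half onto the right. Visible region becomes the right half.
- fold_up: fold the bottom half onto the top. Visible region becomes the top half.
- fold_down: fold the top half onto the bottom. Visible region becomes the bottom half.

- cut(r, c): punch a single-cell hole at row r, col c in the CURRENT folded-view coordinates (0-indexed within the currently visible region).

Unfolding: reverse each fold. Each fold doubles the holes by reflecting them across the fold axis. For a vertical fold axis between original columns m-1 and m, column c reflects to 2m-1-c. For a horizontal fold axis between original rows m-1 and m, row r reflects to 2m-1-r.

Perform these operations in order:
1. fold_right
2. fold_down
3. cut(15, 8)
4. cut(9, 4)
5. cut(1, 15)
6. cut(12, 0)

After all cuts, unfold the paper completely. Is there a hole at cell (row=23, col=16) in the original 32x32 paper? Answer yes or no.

Answer: no

Derivation:
Op 1 fold_right: fold axis v@16; visible region now rows[0,32) x cols[16,32) = 32x16
Op 2 fold_down: fold axis h@16; visible region now rows[16,32) x cols[16,32) = 16x16
Op 3 cut(15, 8): punch at orig (31,24); cuts so far [(31, 24)]; region rows[16,32) x cols[16,32) = 16x16
Op 4 cut(9, 4): punch at orig (25,20); cuts so far [(25, 20), (31, 24)]; region rows[16,32) x cols[16,32) = 16x16
Op 5 cut(1, 15): punch at orig (17,31); cuts so far [(17, 31), (25, 20), (31, 24)]; region rows[16,32) x cols[16,32) = 16x16
Op 6 cut(12, 0): punch at orig (28,16); cuts so far [(17, 31), (25, 20), (28, 16), (31, 24)]; region rows[16,32) x cols[16,32) = 16x16
Unfold 1 (reflect across h@16): 8 holes -> [(0, 24), (3, 16), (6, 20), (14, 31), (17, 31), (25, 20), (28, 16), (31, 24)]
Unfold 2 (reflect across v@16): 16 holes -> [(0, 7), (0, 24), (3, 15), (3, 16), (6, 11), (6, 20), (14, 0), (14, 31), (17, 0), (17, 31), (25, 11), (25, 20), (28, 15), (28, 16), (31, 7), (31, 24)]
Holes: [(0, 7), (0, 24), (3, 15), (3, 16), (6, 11), (6, 20), (14, 0), (14, 31), (17, 0), (17, 31), (25, 11), (25, 20), (28, 15), (28, 16), (31, 7), (31, 24)]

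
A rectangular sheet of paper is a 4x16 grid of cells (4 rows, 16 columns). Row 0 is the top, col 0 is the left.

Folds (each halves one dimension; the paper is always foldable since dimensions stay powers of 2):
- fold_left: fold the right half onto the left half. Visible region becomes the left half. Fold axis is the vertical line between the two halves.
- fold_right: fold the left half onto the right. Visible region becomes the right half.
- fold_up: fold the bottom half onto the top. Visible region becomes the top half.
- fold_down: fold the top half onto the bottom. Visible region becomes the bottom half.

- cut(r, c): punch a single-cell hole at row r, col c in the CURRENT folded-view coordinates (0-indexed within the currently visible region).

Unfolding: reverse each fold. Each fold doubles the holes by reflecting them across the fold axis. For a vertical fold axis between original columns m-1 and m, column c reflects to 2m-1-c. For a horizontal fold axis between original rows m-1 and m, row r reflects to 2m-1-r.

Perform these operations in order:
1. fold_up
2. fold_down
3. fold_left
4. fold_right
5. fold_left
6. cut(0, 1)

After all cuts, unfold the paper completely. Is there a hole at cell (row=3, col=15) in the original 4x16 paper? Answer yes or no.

Op 1 fold_up: fold axis h@2; visible region now rows[0,2) x cols[0,16) = 2x16
Op 2 fold_down: fold axis h@1; visible region now rows[1,2) x cols[0,16) = 1x16
Op 3 fold_left: fold axis v@8; visible region now rows[1,2) x cols[0,8) = 1x8
Op 4 fold_right: fold axis v@4; visible region now rows[1,2) x cols[4,8) = 1x4
Op 5 fold_left: fold axis v@6; visible region now rows[1,2) x cols[4,6) = 1x2
Op 6 cut(0, 1): punch at orig (1,5); cuts so far [(1, 5)]; region rows[1,2) x cols[4,6) = 1x2
Unfold 1 (reflect across v@6): 2 holes -> [(1, 5), (1, 6)]
Unfold 2 (reflect across v@4): 4 holes -> [(1, 1), (1, 2), (1, 5), (1, 6)]
Unfold 3 (reflect across v@8): 8 holes -> [(1, 1), (1, 2), (1, 5), (1, 6), (1, 9), (1, 10), (1, 13), (1, 14)]
Unfold 4 (reflect across h@1): 16 holes -> [(0, 1), (0, 2), (0, 5), (0, 6), (0, 9), (0, 10), (0, 13), (0, 14), (1, 1), (1, 2), (1, 5), (1, 6), (1, 9), (1, 10), (1, 13), (1, 14)]
Unfold 5 (reflect across h@2): 32 holes -> [(0, 1), (0, 2), (0, 5), (0, 6), (0, 9), (0, 10), (0, 13), (0, 14), (1, 1), (1, 2), (1, 5), (1, 6), (1, 9), (1, 10), (1, 13), (1, 14), (2, 1), (2, 2), (2, 5), (2, 6), (2, 9), (2, 10), (2, 13), (2, 14), (3, 1), (3, 2), (3, 5), (3, 6), (3, 9), (3, 10), (3, 13), (3, 14)]
Holes: [(0, 1), (0, 2), (0, 5), (0, 6), (0, 9), (0, 10), (0, 13), (0, 14), (1, 1), (1, 2), (1, 5), (1, 6), (1, 9), (1, 10), (1, 13), (1, 14), (2, 1), (2, 2), (2, 5), (2, 6), (2, 9), (2, 10), (2, 13), (2, 14), (3, 1), (3, 2), (3, 5), (3, 6), (3, 9), (3, 10), (3, 13), (3, 14)]

Answer: no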